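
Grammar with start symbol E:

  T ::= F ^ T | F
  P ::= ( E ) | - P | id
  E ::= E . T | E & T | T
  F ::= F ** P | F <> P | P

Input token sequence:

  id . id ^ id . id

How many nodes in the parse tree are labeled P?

4

[E [E [E [T [F [P id]]]] . [T [F [P id]] ^ [T [F [P id]]]]] . [T [F [P id]]]]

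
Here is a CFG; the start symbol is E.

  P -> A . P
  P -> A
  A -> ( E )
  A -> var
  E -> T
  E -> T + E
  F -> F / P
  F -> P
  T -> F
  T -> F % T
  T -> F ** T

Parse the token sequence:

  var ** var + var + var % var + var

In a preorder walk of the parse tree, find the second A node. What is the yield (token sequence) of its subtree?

[E [T [F [P [A var]]] ** [T [F [P [A var]]]]] + [E [T [F [P [A var]]]] + [E [T [F [P [A var]]] % [T [F [P [A var]]]]] + [E [T [F [P [A var]]]]]]]]

var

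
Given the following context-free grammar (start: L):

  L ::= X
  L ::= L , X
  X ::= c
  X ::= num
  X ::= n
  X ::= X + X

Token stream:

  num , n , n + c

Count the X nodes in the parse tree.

5

[L [L [L [X num]] , [X n]] , [X [X n] + [X c]]]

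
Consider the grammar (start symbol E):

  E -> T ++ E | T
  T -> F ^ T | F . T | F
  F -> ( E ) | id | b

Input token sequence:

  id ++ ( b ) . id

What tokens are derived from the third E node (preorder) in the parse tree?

b

[E [T [F id]] ++ [E [T [F ( [E [T [F b]]] )] . [T [F id]]]]]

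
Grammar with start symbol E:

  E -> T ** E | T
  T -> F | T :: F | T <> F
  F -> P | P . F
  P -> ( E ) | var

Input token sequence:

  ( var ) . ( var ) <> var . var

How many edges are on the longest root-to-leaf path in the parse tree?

10

[E [T [T [F [P ( [E [T [F [P var]]]] )] . [F [P ( [E [T [F [P var]]]] )]]]] <> [F [P var] . [F [P var]]]]]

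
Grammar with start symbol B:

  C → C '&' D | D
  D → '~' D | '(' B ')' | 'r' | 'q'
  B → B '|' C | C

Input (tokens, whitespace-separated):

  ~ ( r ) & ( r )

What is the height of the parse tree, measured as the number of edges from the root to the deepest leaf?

[B [C [C [D ~ [D ( [B [C [D r]]] )]]] & [D ( [B [C [D r]]] )]]]

8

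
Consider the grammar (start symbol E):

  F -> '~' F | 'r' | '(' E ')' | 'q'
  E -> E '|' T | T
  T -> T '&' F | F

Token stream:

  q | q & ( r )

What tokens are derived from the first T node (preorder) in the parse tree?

[E [E [T [F q]]] | [T [T [F q]] & [F ( [E [T [F r]]] )]]]

q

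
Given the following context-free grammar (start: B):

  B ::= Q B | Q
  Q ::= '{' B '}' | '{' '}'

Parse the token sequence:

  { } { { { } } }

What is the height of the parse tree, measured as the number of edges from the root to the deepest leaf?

[B [Q { }] [B [Q { [B [Q { [B [Q { }]] }]] }]]]

7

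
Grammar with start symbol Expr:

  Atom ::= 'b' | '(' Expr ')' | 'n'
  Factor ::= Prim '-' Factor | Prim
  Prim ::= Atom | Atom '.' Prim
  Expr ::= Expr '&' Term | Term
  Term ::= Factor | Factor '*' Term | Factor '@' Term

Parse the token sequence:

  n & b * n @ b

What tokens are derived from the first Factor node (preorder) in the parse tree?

n

[Expr [Expr [Term [Factor [Prim [Atom n]]]]] & [Term [Factor [Prim [Atom b]]] * [Term [Factor [Prim [Atom n]]] @ [Term [Factor [Prim [Atom b]]]]]]]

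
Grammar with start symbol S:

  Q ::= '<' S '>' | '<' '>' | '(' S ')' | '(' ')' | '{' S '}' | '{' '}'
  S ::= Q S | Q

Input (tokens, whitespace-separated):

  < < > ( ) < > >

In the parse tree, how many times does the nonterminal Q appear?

4

[S [Q < [S [Q < >] [S [Q ( )] [S [Q < >]]]] >]]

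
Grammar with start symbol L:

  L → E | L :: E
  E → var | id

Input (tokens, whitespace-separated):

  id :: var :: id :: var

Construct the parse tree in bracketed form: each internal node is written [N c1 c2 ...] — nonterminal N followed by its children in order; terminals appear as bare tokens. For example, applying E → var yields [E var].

L
L :: E
L :: E :: E
L :: E :: E :: E
E :: E :: E :: E
id :: E :: E :: E
id :: var :: E :: E
id :: var :: id :: E
id :: var :: id :: var

[L [L [L [L [E id]] :: [E var]] :: [E id]] :: [E var]]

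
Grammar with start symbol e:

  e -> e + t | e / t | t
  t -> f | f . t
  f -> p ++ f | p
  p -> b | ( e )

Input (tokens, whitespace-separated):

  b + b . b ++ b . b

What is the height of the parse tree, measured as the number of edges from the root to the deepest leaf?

6

[e [e [t [f [p b]]]] + [t [f [p b]] . [t [f [p b] ++ [f [p b]]] . [t [f [p b]]]]]]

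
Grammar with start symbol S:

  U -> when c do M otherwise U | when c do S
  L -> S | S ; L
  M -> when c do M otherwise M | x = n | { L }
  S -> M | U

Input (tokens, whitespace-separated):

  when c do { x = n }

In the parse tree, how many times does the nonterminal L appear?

1

[S [U when c do [S [M { [L [S [M x = n]]] }]]]]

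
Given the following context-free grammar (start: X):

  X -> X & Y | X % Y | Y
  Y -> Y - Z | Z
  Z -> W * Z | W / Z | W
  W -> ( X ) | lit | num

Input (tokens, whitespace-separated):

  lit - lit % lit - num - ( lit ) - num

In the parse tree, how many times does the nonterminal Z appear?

7

[X [X [Y [Y [Z [W lit]]] - [Z [W lit]]]] % [Y [Y [Y [Y [Z [W lit]]] - [Z [W num]]] - [Z [W ( [X [Y [Z [W lit]]]] )]]] - [Z [W num]]]]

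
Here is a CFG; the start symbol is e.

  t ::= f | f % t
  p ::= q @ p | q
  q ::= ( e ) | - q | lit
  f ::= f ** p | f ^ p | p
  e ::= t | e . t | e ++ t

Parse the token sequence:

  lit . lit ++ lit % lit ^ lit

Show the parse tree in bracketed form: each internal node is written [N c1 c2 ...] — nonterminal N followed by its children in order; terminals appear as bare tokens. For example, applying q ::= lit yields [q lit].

e
e ++ t
e . t ++ t
t . t ++ t
f . t ++ t
p . t ++ t
q . t ++ t
lit . t ++ t
lit . f ++ t
lit . p ++ t
lit . q ++ t
lit . lit ++ t
lit . lit ++ f % t
lit . lit ++ p % t
lit . lit ++ q % t
lit . lit ++ lit % t
lit . lit ++ lit % f
lit . lit ++ lit % f ^ p
lit . lit ++ lit % p ^ p
lit . lit ++ lit % q ^ p
lit . lit ++ lit % lit ^ p
lit . lit ++ lit % lit ^ q
lit . lit ++ lit % lit ^ lit

[e [e [e [t [f [p [q lit]]]]] . [t [f [p [q lit]]]]] ++ [t [f [p [q lit]]] % [t [f [f [p [q lit]]] ^ [p [q lit]]]]]]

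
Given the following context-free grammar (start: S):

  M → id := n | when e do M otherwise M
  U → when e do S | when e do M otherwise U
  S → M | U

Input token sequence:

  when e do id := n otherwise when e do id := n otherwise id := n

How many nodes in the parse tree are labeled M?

5

[S [M when e do [M id := n] otherwise [M when e do [M id := n] otherwise [M id := n]]]]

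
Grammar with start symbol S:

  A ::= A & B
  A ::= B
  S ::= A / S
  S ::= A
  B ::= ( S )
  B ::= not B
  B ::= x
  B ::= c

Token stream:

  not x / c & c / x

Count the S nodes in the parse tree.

3

[S [A [B not [B x]]] / [S [A [A [B c]] & [B c]] / [S [A [B x]]]]]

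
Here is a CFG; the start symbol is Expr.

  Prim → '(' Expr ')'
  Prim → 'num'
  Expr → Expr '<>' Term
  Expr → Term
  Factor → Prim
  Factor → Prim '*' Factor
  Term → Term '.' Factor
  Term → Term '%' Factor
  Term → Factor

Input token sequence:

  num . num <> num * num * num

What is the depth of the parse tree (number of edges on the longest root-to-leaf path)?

[Expr [Expr [Term [Term [Factor [Prim num]]] . [Factor [Prim num]]]] <> [Term [Factor [Prim num] * [Factor [Prim num] * [Factor [Prim num]]]]]]

6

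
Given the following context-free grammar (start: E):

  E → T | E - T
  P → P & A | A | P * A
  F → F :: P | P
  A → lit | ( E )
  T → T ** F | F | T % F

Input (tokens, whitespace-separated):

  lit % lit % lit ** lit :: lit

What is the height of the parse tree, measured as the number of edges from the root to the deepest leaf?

8

[E [T [T [T [T [F [P [A lit]]]] % [F [P [A lit]]]] % [F [P [A lit]]]] ** [F [F [P [A lit]]] :: [P [A lit]]]]]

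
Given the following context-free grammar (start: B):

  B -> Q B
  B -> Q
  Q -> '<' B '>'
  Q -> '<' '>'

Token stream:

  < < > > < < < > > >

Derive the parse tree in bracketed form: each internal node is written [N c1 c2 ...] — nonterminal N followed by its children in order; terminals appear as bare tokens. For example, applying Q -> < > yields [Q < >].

B
Q B
< B > B
< Q > B
< < > > B
< < > > Q
< < > > < B >
< < > > < Q >
< < > > < < B > >
< < > > < < Q > >
< < > > < < < > > >

[B [Q < [B [Q < >]] >] [B [Q < [B [Q < [B [Q < >]] >]] >]]]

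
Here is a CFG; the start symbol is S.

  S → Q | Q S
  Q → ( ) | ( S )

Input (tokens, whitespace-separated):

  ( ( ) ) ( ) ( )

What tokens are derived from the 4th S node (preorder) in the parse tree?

( )

[S [Q ( [S [Q ( )]] )] [S [Q ( )] [S [Q ( )]]]]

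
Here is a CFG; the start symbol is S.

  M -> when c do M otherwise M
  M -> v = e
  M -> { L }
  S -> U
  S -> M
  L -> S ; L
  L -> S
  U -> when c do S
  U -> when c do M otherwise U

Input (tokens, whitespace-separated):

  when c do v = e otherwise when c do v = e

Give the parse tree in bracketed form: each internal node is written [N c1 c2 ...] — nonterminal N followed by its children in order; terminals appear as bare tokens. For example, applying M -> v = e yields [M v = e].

S
U
when c do M otherwise U
when c do v = e otherwise U
when c do v = e otherwise when c do S
when c do v = e otherwise when c do M
when c do v = e otherwise when c do v = e

[S [U when c do [M v = e] otherwise [U when c do [S [M v = e]]]]]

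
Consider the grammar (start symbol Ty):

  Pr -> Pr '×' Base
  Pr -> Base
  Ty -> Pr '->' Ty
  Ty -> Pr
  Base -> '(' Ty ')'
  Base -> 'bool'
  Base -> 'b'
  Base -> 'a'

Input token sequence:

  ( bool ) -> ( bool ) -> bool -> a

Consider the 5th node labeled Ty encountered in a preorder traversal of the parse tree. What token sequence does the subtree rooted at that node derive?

[Ty [Pr [Base ( [Ty [Pr [Base bool]]] )]] -> [Ty [Pr [Base ( [Ty [Pr [Base bool]]] )]] -> [Ty [Pr [Base bool]] -> [Ty [Pr [Base a]]]]]]

bool -> a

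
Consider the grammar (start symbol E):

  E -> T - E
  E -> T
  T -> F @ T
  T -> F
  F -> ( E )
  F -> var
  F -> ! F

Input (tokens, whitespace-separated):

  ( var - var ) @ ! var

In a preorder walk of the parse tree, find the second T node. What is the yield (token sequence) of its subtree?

[E [T [F ( [E [T [F var]] - [E [T [F var]]]] )] @ [T [F ! [F var]]]]]

var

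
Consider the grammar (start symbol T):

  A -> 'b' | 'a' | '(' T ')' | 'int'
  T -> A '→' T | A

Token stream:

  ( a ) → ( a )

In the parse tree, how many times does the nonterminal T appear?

4

[T [A ( [T [A a]] )] → [T [A ( [T [A a]] )]]]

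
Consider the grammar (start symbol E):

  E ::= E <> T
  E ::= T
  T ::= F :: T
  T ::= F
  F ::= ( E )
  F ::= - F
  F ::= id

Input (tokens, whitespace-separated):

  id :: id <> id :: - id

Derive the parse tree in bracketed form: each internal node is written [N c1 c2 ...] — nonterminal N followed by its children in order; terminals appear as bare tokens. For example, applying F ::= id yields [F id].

[E [E [T [F id] :: [T [F id]]]] <> [T [F id] :: [T [F - [F id]]]]]

E
E <> T
T <> T
F :: T <> T
id :: T <> T
id :: F <> T
id :: id <> T
id :: id <> F :: T
id :: id <> id :: T
id :: id <> id :: F
id :: id <> id :: - F
id :: id <> id :: - id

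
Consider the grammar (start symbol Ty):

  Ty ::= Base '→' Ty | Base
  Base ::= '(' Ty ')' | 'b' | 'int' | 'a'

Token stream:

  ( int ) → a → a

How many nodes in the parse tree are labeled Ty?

[Ty [Base ( [Ty [Base int]] )] → [Ty [Base a] → [Ty [Base a]]]]

4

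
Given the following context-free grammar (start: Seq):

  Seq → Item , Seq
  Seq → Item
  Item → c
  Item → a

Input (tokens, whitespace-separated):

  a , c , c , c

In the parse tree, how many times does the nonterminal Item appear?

4

[Seq [Item a] , [Seq [Item c] , [Seq [Item c] , [Seq [Item c]]]]]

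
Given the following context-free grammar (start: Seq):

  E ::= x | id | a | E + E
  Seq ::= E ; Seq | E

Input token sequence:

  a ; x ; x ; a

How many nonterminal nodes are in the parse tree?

8

[Seq [E a] ; [Seq [E x] ; [Seq [E x] ; [Seq [E a]]]]]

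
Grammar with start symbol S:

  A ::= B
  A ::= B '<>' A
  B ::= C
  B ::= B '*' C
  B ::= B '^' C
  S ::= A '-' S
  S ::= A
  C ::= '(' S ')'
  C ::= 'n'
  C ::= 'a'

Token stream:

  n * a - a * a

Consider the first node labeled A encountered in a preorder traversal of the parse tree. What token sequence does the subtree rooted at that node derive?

[S [A [B [B [C n]] * [C a]]] - [S [A [B [B [C a]] * [C a]]]]]

n * a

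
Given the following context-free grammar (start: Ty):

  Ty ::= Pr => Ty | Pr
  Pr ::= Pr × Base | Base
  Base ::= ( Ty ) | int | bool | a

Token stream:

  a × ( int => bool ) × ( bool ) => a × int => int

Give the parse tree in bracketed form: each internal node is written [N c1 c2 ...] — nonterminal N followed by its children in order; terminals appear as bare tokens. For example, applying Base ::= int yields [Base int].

[Ty [Pr [Pr [Pr [Base a]] × [Base ( [Ty [Pr [Base int]] => [Ty [Pr [Base bool]]]] )]] × [Base ( [Ty [Pr [Base bool]]] )]] => [Ty [Pr [Pr [Base a]] × [Base int]] => [Ty [Pr [Base int]]]]]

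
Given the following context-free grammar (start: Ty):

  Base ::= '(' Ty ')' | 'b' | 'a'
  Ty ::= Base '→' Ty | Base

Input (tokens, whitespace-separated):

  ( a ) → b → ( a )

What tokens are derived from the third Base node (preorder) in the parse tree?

b

[Ty [Base ( [Ty [Base a]] )] → [Ty [Base b] → [Ty [Base ( [Ty [Base a]] )]]]]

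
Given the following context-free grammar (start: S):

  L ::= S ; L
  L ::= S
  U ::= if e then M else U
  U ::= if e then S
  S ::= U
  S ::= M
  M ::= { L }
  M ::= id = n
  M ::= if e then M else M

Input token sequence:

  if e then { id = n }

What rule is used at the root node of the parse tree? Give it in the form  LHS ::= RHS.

S ::= U

[S [U if e then [S [M { [L [S [M id = n]]] }]]]]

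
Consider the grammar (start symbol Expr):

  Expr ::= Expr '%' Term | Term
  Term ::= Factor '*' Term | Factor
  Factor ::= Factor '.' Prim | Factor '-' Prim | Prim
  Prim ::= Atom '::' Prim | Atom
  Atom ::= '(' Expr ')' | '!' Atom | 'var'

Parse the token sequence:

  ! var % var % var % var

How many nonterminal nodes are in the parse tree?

[Expr [Expr [Expr [Expr [Term [Factor [Prim [Atom ! [Atom var]]]]]] % [Term [Factor [Prim [Atom var]]]]] % [Term [Factor [Prim [Atom var]]]]] % [Term [Factor [Prim [Atom var]]]]]

21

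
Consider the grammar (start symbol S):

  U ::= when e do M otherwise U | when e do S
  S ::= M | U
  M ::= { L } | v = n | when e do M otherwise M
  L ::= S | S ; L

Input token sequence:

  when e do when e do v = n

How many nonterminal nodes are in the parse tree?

6

[S [U when e do [S [U when e do [S [M v = n]]]]]]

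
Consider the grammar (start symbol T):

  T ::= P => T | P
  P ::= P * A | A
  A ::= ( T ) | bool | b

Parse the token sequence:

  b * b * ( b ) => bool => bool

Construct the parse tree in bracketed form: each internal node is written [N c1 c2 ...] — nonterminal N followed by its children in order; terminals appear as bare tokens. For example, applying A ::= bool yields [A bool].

T
P => T
P * A => T
P * A * A => T
A * A * A => T
b * A * A => T
b * b * A => T
b * b * ( T ) => T
b * b * ( P ) => T
b * b * ( A ) => T
b * b * ( b ) => T
b * b * ( b ) => P => T
b * b * ( b ) => A => T
b * b * ( b ) => bool => T
b * b * ( b ) => bool => P
b * b * ( b ) => bool => A
b * b * ( b ) => bool => bool

[T [P [P [P [A b]] * [A b]] * [A ( [T [P [A b]]] )]] => [T [P [A bool]] => [T [P [A bool]]]]]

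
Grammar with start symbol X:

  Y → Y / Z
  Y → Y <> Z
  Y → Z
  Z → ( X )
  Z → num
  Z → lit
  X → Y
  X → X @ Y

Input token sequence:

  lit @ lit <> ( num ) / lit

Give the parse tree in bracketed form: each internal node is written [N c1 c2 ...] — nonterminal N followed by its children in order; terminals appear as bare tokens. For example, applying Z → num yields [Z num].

[X [X [Y [Z lit]]] @ [Y [Y [Y [Z lit]] <> [Z ( [X [Y [Z num]]] )]] / [Z lit]]]

X
X @ Y
Y @ Y
Z @ Y
lit @ Y
lit @ Y / Z
lit @ Y <> Z / Z
lit @ Z <> Z / Z
lit @ lit <> Z / Z
lit @ lit <> ( X ) / Z
lit @ lit <> ( Y ) / Z
lit @ lit <> ( Z ) / Z
lit @ lit <> ( num ) / Z
lit @ lit <> ( num ) / lit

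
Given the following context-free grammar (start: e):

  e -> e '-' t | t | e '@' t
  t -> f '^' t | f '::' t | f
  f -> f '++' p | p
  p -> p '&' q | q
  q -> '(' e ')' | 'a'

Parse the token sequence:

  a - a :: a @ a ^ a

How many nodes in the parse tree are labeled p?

[e [e [e [t [f [p [q a]]]]] - [t [f [p [q a]]] :: [t [f [p [q a]]]]]] @ [t [f [p [q a]]] ^ [t [f [p [q a]]]]]]

5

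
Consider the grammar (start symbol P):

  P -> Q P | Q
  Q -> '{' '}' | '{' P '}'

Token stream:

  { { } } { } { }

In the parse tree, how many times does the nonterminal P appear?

[P [Q { [P [Q { }]] }] [P [Q { }] [P [Q { }]]]]

4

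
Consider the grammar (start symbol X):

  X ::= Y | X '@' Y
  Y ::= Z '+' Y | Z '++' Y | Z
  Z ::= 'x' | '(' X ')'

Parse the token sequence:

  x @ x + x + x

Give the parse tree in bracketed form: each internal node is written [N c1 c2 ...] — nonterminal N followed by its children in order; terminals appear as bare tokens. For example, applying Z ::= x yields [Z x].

[X [X [Y [Z x]]] @ [Y [Z x] + [Y [Z x] + [Y [Z x]]]]]

X
X @ Y
Y @ Y
Z @ Y
x @ Y
x @ Z + Y
x @ x + Y
x @ x + Z + Y
x @ x + x + Y
x @ x + x + Z
x @ x + x + x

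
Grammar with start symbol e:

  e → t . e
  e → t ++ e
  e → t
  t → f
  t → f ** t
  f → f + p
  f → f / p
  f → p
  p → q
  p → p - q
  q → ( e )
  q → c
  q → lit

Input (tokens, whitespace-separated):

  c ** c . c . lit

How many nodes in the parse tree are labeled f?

[e [t [f [p [q c]]] ** [t [f [p [q c]]]]] . [e [t [f [p [q c]]]] . [e [t [f [p [q lit]]]]]]]

4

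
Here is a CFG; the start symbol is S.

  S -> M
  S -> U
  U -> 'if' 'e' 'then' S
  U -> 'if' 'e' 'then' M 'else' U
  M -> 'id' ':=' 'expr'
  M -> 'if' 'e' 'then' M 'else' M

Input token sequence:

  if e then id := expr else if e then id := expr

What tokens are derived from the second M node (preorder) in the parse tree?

id := expr

[S [U if e then [M id := expr] else [U if e then [S [M id := expr]]]]]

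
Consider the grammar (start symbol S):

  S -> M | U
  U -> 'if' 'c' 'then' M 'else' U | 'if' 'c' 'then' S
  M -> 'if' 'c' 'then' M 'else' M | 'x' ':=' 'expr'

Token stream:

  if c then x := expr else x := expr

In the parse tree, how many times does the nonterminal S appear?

[S [M if c then [M x := expr] else [M x := expr]]]

1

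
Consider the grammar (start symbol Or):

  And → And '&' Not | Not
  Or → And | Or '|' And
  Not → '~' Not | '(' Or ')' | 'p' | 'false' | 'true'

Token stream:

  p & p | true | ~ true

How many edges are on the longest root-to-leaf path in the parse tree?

[Or [Or [Or [And [And [Not p]] & [Not p]]] | [And [Not true]]] | [And [Not ~ [Not true]]]]

6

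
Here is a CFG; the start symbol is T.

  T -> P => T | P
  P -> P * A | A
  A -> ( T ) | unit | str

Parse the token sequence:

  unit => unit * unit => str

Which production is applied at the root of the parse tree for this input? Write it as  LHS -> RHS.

T -> P => T

[T [P [A unit]] => [T [P [P [A unit]] * [A unit]] => [T [P [A str]]]]]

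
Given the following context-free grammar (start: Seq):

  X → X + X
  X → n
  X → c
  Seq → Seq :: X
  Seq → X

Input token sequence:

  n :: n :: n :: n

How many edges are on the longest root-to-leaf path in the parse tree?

5

[Seq [Seq [Seq [Seq [X n]] :: [X n]] :: [X n]] :: [X n]]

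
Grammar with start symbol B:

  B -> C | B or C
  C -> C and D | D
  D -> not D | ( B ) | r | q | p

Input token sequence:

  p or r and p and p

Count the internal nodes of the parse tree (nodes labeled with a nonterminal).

10

[B [B [C [D p]]] or [C [C [C [D r]] and [D p]] and [D p]]]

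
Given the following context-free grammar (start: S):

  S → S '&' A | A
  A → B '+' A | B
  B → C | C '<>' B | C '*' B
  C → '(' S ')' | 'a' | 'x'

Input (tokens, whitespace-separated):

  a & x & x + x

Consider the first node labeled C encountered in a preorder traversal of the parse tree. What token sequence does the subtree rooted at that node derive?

[S [S [S [A [B [C a]]]] & [A [B [C x]]]] & [A [B [C x]] + [A [B [C x]]]]]

a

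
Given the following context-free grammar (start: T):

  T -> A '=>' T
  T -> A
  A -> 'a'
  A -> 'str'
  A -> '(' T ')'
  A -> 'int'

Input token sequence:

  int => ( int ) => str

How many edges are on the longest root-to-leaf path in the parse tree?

5

[T [A int] => [T [A ( [T [A int]] )] => [T [A str]]]]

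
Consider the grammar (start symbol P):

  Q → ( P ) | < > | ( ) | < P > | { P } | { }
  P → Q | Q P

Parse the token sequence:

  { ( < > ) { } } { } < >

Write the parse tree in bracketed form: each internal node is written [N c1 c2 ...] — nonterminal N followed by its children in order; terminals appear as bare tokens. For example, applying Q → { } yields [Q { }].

[P [Q { [P [Q ( [P [Q < >]] )] [P [Q { }]]] }] [P [Q { }] [P [Q < >]]]]

P
Q P
{ P } P
{ Q P } P
{ ( P ) P } P
{ ( Q ) P } P
{ ( < > ) P } P
{ ( < > ) Q } P
{ ( < > ) { } } P
{ ( < > ) { } } Q P
{ ( < > ) { } } { } P
{ ( < > ) { } } { } Q
{ ( < > ) { } } { } < >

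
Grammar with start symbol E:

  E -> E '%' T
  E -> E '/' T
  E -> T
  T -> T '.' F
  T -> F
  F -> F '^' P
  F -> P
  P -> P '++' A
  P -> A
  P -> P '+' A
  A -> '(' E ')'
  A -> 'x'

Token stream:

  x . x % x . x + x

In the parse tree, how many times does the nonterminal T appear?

[E [E [T [T [F [P [A x]]]] . [F [P [A x]]]]] % [T [T [F [P [A x]]]] . [F [P [P [A x]] + [A x]]]]]

4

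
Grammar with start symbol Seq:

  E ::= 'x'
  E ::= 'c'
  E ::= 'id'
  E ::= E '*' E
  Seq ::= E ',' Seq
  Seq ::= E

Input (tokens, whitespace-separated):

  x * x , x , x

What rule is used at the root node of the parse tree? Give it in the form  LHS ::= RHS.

Seq ::= E ',' Seq

[Seq [E [E x] * [E x]] , [Seq [E x] , [Seq [E x]]]]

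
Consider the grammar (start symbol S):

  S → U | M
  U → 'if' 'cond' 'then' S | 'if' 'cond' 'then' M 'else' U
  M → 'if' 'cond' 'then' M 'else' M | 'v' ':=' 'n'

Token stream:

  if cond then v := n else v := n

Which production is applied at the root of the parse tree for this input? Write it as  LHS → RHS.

S → M

[S [M if cond then [M v := n] else [M v := n]]]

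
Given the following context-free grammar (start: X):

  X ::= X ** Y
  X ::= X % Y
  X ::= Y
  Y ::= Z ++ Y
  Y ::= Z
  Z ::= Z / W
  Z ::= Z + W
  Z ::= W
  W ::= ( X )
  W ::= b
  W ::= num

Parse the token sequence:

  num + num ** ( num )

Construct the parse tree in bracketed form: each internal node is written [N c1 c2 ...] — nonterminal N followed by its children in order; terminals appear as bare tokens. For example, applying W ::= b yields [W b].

X
X ** Y
Y ** Y
Z ** Y
Z + W ** Y
W + W ** Y
num + W ** Y
num + num ** Y
num + num ** Z
num + num ** W
num + num ** ( X )
num + num ** ( Y )
num + num ** ( Z )
num + num ** ( W )
num + num ** ( num )

[X [X [Y [Z [Z [W num]] + [W num]]]] ** [Y [Z [W ( [X [Y [Z [W num]]]] )]]]]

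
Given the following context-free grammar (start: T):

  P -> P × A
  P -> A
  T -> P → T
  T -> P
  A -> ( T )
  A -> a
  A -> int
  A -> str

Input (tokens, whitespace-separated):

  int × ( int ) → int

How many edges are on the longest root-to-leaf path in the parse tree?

6

[T [P [P [A int]] × [A ( [T [P [A int]]] )]] → [T [P [A int]]]]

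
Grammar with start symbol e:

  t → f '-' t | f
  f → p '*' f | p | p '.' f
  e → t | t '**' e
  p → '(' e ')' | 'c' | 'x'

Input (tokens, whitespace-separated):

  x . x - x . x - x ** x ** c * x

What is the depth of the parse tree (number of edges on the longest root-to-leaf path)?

[e [t [f [p x] . [f [p x]]] - [t [f [p x] . [f [p x]]] - [t [f [p x]]]]] ** [e [t [f [p x]]] ** [e [t [f [p c] * [f [p x]]]]]]]

7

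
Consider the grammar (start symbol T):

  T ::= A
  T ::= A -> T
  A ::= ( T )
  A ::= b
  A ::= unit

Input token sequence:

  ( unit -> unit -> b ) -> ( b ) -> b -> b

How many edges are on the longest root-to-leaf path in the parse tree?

[T [A ( [T [A unit] -> [T [A unit] -> [T [A b]]]] )] -> [T [A ( [T [A b]] )] -> [T [A b] -> [T [A b]]]]]

6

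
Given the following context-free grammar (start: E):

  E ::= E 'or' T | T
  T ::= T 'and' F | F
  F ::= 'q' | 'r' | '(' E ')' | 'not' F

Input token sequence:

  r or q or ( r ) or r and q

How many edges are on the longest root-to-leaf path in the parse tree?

7

[E [E [E [E [T [F r]]] or [T [F q]]] or [T [F ( [E [T [F r]]] )]]] or [T [T [F r]] and [F q]]]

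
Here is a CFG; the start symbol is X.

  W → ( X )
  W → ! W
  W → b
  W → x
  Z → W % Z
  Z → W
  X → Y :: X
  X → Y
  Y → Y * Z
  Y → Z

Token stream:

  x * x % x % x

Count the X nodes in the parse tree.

[X [Y [Y [Z [W x]]] * [Z [W x] % [Z [W x] % [Z [W x]]]]]]

1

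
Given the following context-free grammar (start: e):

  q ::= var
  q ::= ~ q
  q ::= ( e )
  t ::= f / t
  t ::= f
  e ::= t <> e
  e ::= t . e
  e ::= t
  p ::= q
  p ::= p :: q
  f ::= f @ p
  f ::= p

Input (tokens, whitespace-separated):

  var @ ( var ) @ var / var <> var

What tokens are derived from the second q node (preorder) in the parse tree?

[e [t [f [f [f [p [q var]]] @ [p [q ( [e [t [f [p [q var]]]]] )]]] @ [p [q var]]] / [t [f [p [q var]]]]] <> [e [t [f [p [q var]]]]]]

( var )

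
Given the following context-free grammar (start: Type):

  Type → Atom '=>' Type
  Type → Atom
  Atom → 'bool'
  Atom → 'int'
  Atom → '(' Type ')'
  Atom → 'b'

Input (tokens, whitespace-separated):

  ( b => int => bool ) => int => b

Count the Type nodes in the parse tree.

6

[Type [Atom ( [Type [Atom b] => [Type [Atom int] => [Type [Atom bool]]]] )] => [Type [Atom int] => [Type [Atom b]]]]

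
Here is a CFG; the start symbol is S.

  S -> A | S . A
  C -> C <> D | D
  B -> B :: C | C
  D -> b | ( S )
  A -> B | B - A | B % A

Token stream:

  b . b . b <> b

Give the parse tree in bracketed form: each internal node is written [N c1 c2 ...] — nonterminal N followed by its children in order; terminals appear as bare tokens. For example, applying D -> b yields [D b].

S
S . A
S . A . A
A . A . A
B . A . A
C . A . A
D . A . A
b . A . A
b . B . A
b . C . A
b . D . A
b . b . A
b . b . B
b . b . C
b . b . C <> D
b . b . D <> D
b . b . b <> D
b . b . b <> b

[S [S [S [A [B [C [D b]]]]] . [A [B [C [D b]]]]] . [A [B [C [C [D b]] <> [D b]]]]]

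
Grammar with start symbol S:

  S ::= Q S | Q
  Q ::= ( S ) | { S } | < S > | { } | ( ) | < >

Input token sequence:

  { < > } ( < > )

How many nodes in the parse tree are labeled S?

[S [Q { [S [Q < >]] }] [S [Q ( [S [Q < >]] )]]]

4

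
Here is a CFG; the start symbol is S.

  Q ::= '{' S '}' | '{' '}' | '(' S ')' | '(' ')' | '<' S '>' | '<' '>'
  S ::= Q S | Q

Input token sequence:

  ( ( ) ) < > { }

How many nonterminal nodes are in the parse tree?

[S [Q ( [S [Q ( )]] )] [S [Q < >] [S [Q { }]]]]

8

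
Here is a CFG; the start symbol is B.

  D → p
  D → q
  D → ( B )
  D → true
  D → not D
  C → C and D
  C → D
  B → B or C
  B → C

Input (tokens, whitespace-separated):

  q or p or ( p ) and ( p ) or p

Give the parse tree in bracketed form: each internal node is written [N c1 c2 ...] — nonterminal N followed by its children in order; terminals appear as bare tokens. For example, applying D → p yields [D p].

B
B or C
B or C or C
B or C or C or C
C or C or C or C
D or C or C or C
q or C or C or C
q or D or C or C
q or p or C or C
q or p or C and D or C
q or p or D and D or C
q or p or ( B ) and D or C
q or p or ( C ) and D or C
q or p or ( D ) and D or C
q or p or ( p ) and D or C
q or p or ( p ) and ( B ) or C
q or p or ( p ) and ( C ) or C
q or p or ( p ) and ( D ) or C
q or p or ( p ) and ( p ) or C
q or p or ( p ) and ( p ) or D
q or p or ( p ) and ( p ) or p

[B [B [B [B [C [D q]]] or [C [D p]]] or [C [C [D ( [B [C [D p]]] )]] and [D ( [B [C [D p]]] )]]] or [C [D p]]]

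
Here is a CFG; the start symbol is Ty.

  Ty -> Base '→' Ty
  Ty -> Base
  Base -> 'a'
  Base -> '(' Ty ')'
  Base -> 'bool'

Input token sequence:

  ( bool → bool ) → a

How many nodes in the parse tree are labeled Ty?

[Ty [Base ( [Ty [Base bool] → [Ty [Base bool]]] )] → [Ty [Base a]]]

4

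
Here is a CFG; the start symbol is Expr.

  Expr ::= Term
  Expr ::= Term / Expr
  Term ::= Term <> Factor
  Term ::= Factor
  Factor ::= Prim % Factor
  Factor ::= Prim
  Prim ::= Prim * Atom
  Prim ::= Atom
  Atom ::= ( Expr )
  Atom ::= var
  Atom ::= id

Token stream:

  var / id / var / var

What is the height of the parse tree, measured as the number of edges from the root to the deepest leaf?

8

[Expr [Term [Factor [Prim [Atom var]]]] / [Expr [Term [Factor [Prim [Atom id]]]] / [Expr [Term [Factor [Prim [Atom var]]]] / [Expr [Term [Factor [Prim [Atom var]]]]]]]]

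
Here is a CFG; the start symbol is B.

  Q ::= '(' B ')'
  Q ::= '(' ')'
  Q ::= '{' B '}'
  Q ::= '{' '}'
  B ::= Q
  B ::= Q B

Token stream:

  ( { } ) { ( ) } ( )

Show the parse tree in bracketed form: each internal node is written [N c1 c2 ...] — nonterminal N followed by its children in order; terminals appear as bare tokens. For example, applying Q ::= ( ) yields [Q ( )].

[B [Q ( [B [Q { }]] )] [B [Q { [B [Q ( )]] }] [B [Q ( )]]]]

B
Q B
( B ) B
( Q ) B
( { } ) B
( { } ) Q B
( { } ) { B } B
( { } ) { Q } B
( { } ) { ( ) } B
( { } ) { ( ) } Q
( { } ) { ( ) } ( )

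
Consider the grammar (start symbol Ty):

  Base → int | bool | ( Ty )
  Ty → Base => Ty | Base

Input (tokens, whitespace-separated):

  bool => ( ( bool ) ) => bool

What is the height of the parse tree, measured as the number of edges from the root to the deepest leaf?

7

[Ty [Base bool] => [Ty [Base ( [Ty [Base ( [Ty [Base bool]] )]] )] => [Ty [Base bool]]]]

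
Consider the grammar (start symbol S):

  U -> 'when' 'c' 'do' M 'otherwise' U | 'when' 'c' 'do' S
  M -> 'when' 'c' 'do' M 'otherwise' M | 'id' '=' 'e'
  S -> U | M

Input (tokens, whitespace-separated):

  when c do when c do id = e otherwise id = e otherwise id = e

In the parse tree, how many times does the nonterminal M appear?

5

[S [M when c do [M when c do [M id = e] otherwise [M id = e]] otherwise [M id = e]]]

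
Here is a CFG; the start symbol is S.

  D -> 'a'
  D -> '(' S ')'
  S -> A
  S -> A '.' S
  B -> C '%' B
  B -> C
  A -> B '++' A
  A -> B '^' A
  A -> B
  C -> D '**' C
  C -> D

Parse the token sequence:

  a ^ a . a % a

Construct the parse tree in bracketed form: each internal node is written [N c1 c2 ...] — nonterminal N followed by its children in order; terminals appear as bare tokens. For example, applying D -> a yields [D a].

S
A . S
B ^ A . S
C ^ A . S
D ^ A . S
a ^ A . S
a ^ B . S
a ^ C . S
a ^ D . S
a ^ a . S
a ^ a . A
a ^ a . B
a ^ a . C % B
a ^ a . D % B
a ^ a . a % B
a ^ a . a % C
a ^ a . a % D
a ^ a . a % a

[S [A [B [C [D a]]] ^ [A [B [C [D a]]]]] . [S [A [B [C [D a]] % [B [C [D a]]]]]]]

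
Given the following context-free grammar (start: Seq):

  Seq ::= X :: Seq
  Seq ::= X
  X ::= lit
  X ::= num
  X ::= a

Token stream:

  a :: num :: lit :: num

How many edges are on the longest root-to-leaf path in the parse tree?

5

[Seq [X a] :: [Seq [X num] :: [Seq [X lit] :: [Seq [X num]]]]]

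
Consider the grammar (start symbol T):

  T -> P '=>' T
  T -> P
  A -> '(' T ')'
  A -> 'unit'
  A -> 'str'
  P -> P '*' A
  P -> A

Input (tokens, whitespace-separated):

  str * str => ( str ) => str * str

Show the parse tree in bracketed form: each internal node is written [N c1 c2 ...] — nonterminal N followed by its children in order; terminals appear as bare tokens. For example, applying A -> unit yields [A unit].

[T [P [P [A str]] * [A str]] => [T [P [A ( [T [P [A str]]] )]] => [T [P [P [A str]] * [A str]]]]]

T
P => T
P * A => T
A * A => T
str * A => T
str * str => T
str * str => P => T
str * str => A => T
str * str => ( T ) => T
str * str => ( P ) => T
str * str => ( A ) => T
str * str => ( str ) => T
str * str => ( str ) => P
str * str => ( str ) => P * A
str * str => ( str ) => A * A
str * str => ( str ) => str * A
str * str => ( str ) => str * str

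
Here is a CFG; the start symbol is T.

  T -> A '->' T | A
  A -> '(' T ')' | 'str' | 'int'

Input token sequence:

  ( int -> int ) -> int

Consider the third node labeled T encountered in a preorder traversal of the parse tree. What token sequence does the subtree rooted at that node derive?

[T [A ( [T [A int] -> [T [A int]]] )] -> [T [A int]]]

int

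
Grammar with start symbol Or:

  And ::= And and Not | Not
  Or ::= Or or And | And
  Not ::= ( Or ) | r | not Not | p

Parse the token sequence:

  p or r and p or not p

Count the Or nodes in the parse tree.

[Or [Or [Or [And [Not p]]] or [And [And [Not r]] and [Not p]]] or [And [Not not [Not p]]]]

3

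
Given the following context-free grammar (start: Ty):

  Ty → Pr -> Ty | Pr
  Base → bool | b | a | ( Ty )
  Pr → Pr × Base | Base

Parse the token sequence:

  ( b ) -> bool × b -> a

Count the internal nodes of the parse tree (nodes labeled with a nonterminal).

[Ty [Pr [Base ( [Ty [Pr [Base b]]] )]] -> [Ty [Pr [Pr [Base bool]] × [Base b]] -> [Ty [Pr [Base a]]]]]

14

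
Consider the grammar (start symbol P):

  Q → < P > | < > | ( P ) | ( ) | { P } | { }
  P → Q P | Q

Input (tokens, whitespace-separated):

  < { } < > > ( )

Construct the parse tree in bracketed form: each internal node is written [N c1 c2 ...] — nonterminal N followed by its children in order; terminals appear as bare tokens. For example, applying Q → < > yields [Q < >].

[P [Q < [P [Q { }] [P [Q < >]]] >] [P [Q ( )]]]

P
Q P
< P > P
< Q P > P
< { } P > P
< { } Q > P
< { } < > > P
< { } < > > Q
< { } < > > ( )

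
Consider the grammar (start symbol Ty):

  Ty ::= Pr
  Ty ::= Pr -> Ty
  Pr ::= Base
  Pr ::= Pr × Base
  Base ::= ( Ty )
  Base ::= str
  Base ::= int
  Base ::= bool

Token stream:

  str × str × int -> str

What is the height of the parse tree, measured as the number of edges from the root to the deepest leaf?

[Ty [Pr [Pr [Pr [Base str]] × [Base str]] × [Base int]] -> [Ty [Pr [Base str]]]]

5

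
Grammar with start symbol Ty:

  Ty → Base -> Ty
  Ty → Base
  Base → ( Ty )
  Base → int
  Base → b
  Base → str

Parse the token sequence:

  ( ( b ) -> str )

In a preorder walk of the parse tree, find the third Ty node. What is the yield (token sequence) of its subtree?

b

[Ty [Base ( [Ty [Base ( [Ty [Base b]] )] -> [Ty [Base str]]] )]]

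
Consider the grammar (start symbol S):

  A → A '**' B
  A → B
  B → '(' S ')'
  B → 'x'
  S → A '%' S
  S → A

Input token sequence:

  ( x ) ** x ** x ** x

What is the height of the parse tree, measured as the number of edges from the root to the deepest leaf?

9

[S [A [A [A [A [B ( [S [A [B x]]] )]] ** [B x]] ** [B x]] ** [B x]]]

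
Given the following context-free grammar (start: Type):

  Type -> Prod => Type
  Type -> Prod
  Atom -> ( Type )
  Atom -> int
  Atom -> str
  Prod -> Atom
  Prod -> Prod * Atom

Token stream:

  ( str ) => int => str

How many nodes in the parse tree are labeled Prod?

4

[Type [Prod [Atom ( [Type [Prod [Atom str]]] )]] => [Type [Prod [Atom int]] => [Type [Prod [Atom str]]]]]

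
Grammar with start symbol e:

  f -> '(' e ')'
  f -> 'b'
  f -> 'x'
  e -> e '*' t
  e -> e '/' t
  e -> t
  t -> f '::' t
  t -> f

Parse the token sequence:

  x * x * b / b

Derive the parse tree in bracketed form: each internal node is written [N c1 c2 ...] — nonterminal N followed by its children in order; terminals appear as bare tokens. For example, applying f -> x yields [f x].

[e [e [e [e [t [f x]]] * [t [f x]]] * [t [f b]]] / [t [f b]]]

e
e / t
e * t / t
e * t * t / t
t * t * t / t
f * t * t / t
x * t * t / t
x * f * t / t
x * x * t / t
x * x * f / t
x * x * b / t
x * x * b / f
x * x * b / b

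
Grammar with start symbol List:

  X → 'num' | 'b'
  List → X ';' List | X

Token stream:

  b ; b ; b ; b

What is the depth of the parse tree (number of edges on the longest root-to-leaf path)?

5

[List [X b] ; [List [X b] ; [List [X b] ; [List [X b]]]]]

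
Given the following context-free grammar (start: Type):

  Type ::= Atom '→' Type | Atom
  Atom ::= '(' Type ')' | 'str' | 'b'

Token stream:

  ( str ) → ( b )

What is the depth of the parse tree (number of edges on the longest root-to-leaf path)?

5

[Type [Atom ( [Type [Atom str]] )] → [Type [Atom ( [Type [Atom b]] )]]]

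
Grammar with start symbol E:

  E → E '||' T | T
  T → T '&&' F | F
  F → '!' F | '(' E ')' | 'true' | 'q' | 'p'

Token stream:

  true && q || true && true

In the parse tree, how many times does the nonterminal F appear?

4

[E [E [T [T [F true]] && [F q]]] || [T [T [F true]] && [F true]]]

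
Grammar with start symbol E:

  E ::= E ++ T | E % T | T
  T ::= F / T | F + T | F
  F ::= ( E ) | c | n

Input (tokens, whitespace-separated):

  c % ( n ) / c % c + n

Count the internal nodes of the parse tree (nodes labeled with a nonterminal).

[E [E [E [T [F c]]] % [T [F ( [E [T [F n]]] )] / [T [F c]]]] % [T [F c] + [T [F n]]]]

16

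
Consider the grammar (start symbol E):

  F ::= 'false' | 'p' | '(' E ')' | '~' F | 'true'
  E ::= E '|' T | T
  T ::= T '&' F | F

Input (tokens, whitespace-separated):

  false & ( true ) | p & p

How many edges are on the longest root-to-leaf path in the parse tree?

7

[E [E [T [T [F false]] & [F ( [E [T [F true]]] )]]] | [T [T [F p]] & [F p]]]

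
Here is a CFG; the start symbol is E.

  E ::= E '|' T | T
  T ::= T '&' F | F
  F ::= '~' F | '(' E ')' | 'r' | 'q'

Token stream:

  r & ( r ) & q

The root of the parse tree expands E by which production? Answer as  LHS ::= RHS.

E ::= T

[E [T [T [T [F r]] & [F ( [E [T [F r]]] )]] & [F q]]]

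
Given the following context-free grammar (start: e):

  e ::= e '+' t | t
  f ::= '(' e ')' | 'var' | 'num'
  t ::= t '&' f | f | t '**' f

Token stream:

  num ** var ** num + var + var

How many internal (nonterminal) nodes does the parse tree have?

13

[e [e [e [t [t [t [f num]] ** [f var]] ** [f num]]] + [t [f var]]] + [t [f var]]]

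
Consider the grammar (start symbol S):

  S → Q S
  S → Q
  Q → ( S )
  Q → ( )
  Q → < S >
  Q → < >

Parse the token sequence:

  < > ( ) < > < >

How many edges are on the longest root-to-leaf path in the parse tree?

[S [Q < >] [S [Q ( )] [S [Q < >] [S [Q < >]]]]]

5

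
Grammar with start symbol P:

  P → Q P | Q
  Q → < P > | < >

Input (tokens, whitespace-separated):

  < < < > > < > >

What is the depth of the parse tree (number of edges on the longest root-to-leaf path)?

6

[P [Q < [P [Q < [P [Q < >]] >] [P [Q < >]]] >]]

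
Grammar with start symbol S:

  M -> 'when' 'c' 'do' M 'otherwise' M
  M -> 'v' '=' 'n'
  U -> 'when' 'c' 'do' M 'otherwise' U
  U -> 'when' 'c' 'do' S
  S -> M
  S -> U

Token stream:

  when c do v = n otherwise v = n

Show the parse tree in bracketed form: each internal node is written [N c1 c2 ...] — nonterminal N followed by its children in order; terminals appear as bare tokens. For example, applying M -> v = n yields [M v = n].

S
M
when c do M otherwise M
when c do v = n otherwise M
when c do v = n otherwise v = n

[S [M when c do [M v = n] otherwise [M v = n]]]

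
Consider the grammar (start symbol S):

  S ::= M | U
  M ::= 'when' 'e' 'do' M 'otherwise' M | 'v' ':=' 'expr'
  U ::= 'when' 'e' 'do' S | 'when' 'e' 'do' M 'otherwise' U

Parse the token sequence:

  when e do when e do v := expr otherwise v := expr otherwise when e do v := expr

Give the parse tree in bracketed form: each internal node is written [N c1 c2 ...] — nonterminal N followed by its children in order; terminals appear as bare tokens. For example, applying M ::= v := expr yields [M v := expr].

S
U
when e do M otherwise U
when e do when e do M otherwise M otherwise U
when e do when e do v := expr otherwise M otherwise U
when e do when e do v := expr otherwise v := expr otherwise U
when e do when e do v := expr otherwise v := expr otherwise when e do S
when e do when e do v := expr otherwise v := expr otherwise when e do M
when e do when e do v := expr otherwise v := expr otherwise when e do v := expr

[S [U when e do [M when e do [M v := expr] otherwise [M v := expr]] otherwise [U when e do [S [M v := expr]]]]]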